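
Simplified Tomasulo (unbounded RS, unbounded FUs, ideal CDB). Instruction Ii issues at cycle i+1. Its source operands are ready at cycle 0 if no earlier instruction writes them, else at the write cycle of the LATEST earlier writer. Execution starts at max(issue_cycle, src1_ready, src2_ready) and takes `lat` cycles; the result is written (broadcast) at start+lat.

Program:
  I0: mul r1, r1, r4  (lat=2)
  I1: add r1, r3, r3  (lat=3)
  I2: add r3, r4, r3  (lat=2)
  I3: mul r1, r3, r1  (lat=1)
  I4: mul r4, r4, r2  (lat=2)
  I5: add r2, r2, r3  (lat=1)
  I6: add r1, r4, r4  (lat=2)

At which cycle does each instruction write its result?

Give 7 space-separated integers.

Answer: 3 5 5 6 7 7 9

Derivation:
I0 mul r1: issue@1 deps=(None,None) exec_start@1 write@3
I1 add r1: issue@2 deps=(None,None) exec_start@2 write@5
I2 add r3: issue@3 deps=(None,None) exec_start@3 write@5
I3 mul r1: issue@4 deps=(2,1) exec_start@5 write@6
I4 mul r4: issue@5 deps=(None,None) exec_start@5 write@7
I5 add r2: issue@6 deps=(None,2) exec_start@6 write@7
I6 add r1: issue@7 deps=(4,4) exec_start@7 write@9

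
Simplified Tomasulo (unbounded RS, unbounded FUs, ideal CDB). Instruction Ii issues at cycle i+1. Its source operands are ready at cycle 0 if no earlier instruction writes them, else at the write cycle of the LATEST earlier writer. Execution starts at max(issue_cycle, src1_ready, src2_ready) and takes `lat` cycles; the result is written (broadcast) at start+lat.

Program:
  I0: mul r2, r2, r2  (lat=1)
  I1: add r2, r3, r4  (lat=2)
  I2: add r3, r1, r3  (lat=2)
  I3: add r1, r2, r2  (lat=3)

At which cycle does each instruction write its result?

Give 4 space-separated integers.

I0 mul r2: issue@1 deps=(None,None) exec_start@1 write@2
I1 add r2: issue@2 deps=(None,None) exec_start@2 write@4
I2 add r3: issue@3 deps=(None,None) exec_start@3 write@5
I3 add r1: issue@4 deps=(1,1) exec_start@4 write@7

Answer: 2 4 5 7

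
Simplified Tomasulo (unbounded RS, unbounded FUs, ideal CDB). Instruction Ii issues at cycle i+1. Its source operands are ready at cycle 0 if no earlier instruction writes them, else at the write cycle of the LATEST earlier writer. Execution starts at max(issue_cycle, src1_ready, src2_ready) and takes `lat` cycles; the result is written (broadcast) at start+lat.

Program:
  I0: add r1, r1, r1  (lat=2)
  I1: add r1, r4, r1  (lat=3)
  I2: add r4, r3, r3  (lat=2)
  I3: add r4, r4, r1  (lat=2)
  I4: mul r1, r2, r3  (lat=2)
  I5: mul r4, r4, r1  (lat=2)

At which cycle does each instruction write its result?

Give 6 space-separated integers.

Answer: 3 6 5 8 7 10

Derivation:
I0 add r1: issue@1 deps=(None,None) exec_start@1 write@3
I1 add r1: issue@2 deps=(None,0) exec_start@3 write@6
I2 add r4: issue@3 deps=(None,None) exec_start@3 write@5
I3 add r4: issue@4 deps=(2,1) exec_start@6 write@8
I4 mul r1: issue@5 deps=(None,None) exec_start@5 write@7
I5 mul r4: issue@6 deps=(3,4) exec_start@8 write@10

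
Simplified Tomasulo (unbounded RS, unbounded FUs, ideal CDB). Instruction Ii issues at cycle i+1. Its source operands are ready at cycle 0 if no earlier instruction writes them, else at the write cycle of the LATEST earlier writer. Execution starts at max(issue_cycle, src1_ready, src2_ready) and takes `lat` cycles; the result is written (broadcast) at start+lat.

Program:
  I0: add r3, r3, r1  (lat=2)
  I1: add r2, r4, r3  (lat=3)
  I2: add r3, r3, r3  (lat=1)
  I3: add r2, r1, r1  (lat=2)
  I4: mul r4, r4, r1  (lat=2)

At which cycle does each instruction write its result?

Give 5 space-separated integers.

I0 add r3: issue@1 deps=(None,None) exec_start@1 write@3
I1 add r2: issue@2 deps=(None,0) exec_start@3 write@6
I2 add r3: issue@3 deps=(0,0) exec_start@3 write@4
I3 add r2: issue@4 deps=(None,None) exec_start@4 write@6
I4 mul r4: issue@5 deps=(None,None) exec_start@5 write@7

Answer: 3 6 4 6 7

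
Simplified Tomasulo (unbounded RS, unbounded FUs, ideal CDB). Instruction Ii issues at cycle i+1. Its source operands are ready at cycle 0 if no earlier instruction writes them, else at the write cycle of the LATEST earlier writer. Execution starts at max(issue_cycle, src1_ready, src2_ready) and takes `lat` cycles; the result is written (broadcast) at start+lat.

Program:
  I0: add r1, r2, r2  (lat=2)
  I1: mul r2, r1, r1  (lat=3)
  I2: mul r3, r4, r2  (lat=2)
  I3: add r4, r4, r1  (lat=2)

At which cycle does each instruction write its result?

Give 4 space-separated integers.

Answer: 3 6 8 6

Derivation:
I0 add r1: issue@1 deps=(None,None) exec_start@1 write@3
I1 mul r2: issue@2 deps=(0,0) exec_start@3 write@6
I2 mul r3: issue@3 deps=(None,1) exec_start@6 write@8
I3 add r4: issue@4 deps=(None,0) exec_start@4 write@6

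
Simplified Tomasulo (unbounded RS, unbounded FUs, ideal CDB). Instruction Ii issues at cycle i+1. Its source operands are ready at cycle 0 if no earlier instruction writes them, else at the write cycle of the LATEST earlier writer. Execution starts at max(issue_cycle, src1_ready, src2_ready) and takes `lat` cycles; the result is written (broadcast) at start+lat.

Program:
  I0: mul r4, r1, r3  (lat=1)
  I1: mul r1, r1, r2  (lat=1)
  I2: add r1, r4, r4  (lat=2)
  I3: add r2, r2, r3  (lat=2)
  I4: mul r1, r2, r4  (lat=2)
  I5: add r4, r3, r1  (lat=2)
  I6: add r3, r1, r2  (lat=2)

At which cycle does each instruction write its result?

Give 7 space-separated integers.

Answer: 2 3 5 6 8 10 10

Derivation:
I0 mul r4: issue@1 deps=(None,None) exec_start@1 write@2
I1 mul r1: issue@2 deps=(None,None) exec_start@2 write@3
I2 add r1: issue@3 deps=(0,0) exec_start@3 write@5
I3 add r2: issue@4 deps=(None,None) exec_start@4 write@6
I4 mul r1: issue@5 deps=(3,0) exec_start@6 write@8
I5 add r4: issue@6 deps=(None,4) exec_start@8 write@10
I6 add r3: issue@7 deps=(4,3) exec_start@8 write@10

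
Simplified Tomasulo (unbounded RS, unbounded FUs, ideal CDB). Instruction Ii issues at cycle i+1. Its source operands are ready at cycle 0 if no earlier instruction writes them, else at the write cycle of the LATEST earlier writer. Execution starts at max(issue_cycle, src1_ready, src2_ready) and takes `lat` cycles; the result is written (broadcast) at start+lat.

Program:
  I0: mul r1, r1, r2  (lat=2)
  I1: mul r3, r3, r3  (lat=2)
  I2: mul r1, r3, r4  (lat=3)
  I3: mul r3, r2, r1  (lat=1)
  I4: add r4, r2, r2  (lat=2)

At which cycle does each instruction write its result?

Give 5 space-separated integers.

Answer: 3 4 7 8 7

Derivation:
I0 mul r1: issue@1 deps=(None,None) exec_start@1 write@3
I1 mul r3: issue@2 deps=(None,None) exec_start@2 write@4
I2 mul r1: issue@3 deps=(1,None) exec_start@4 write@7
I3 mul r3: issue@4 deps=(None,2) exec_start@7 write@8
I4 add r4: issue@5 deps=(None,None) exec_start@5 write@7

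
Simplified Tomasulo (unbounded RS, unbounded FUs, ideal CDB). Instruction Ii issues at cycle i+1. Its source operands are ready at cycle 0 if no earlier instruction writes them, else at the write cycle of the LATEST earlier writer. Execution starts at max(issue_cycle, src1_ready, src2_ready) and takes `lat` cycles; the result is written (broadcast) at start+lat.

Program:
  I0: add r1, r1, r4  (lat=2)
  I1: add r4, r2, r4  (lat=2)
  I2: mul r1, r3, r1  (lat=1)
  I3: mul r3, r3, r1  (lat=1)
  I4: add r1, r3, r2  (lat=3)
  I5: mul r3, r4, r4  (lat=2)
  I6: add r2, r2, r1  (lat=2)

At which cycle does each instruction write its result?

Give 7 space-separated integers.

I0 add r1: issue@1 deps=(None,None) exec_start@1 write@3
I1 add r4: issue@2 deps=(None,None) exec_start@2 write@4
I2 mul r1: issue@3 deps=(None,0) exec_start@3 write@4
I3 mul r3: issue@4 deps=(None,2) exec_start@4 write@5
I4 add r1: issue@5 deps=(3,None) exec_start@5 write@8
I5 mul r3: issue@6 deps=(1,1) exec_start@6 write@8
I6 add r2: issue@7 deps=(None,4) exec_start@8 write@10

Answer: 3 4 4 5 8 8 10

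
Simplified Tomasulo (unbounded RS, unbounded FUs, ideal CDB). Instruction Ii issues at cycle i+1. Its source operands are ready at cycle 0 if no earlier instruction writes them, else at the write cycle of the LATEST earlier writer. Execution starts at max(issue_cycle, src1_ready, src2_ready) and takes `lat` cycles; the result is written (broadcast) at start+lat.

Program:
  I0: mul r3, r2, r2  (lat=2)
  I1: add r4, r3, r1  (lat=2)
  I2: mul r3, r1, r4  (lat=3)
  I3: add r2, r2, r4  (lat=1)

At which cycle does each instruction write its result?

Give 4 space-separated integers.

I0 mul r3: issue@1 deps=(None,None) exec_start@1 write@3
I1 add r4: issue@2 deps=(0,None) exec_start@3 write@5
I2 mul r3: issue@3 deps=(None,1) exec_start@5 write@8
I3 add r2: issue@4 deps=(None,1) exec_start@5 write@6

Answer: 3 5 8 6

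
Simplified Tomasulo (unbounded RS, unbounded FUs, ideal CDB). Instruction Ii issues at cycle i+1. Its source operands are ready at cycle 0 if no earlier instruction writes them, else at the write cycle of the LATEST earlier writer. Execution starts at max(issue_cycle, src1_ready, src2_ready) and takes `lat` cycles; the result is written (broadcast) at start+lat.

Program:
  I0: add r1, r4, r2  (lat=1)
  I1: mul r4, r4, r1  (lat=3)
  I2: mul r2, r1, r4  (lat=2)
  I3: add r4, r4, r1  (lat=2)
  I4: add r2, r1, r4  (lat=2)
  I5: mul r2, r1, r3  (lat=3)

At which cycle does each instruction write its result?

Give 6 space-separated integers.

Answer: 2 5 7 7 9 9

Derivation:
I0 add r1: issue@1 deps=(None,None) exec_start@1 write@2
I1 mul r4: issue@2 deps=(None,0) exec_start@2 write@5
I2 mul r2: issue@3 deps=(0,1) exec_start@5 write@7
I3 add r4: issue@4 deps=(1,0) exec_start@5 write@7
I4 add r2: issue@5 deps=(0,3) exec_start@7 write@9
I5 mul r2: issue@6 deps=(0,None) exec_start@6 write@9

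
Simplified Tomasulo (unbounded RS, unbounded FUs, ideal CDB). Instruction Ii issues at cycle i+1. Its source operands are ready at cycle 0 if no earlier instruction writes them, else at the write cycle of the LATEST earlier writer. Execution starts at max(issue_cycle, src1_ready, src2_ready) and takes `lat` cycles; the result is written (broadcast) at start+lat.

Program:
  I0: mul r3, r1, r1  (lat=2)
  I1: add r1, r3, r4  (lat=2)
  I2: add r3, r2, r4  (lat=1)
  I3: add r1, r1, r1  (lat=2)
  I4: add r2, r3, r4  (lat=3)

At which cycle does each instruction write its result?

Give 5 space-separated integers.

Answer: 3 5 4 7 8

Derivation:
I0 mul r3: issue@1 deps=(None,None) exec_start@1 write@3
I1 add r1: issue@2 deps=(0,None) exec_start@3 write@5
I2 add r3: issue@3 deps=(None,None) exec_start@3 write@4
I3 add r1: issue@4 deps=(1,1) exec_start@5 write@7
I4 add r2: issue@5 deps=(2,None) exec_start@5 write@8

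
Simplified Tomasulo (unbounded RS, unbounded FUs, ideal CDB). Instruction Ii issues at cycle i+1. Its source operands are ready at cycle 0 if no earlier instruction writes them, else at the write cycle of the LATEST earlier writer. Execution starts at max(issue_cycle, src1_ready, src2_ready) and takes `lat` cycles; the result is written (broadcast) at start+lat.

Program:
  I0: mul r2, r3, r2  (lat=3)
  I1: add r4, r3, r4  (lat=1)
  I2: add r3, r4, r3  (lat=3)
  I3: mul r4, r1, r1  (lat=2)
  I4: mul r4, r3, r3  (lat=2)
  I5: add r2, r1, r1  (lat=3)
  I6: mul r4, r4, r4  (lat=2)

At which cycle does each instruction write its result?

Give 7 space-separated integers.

Answer: 4 3 6 6 8 9 10

Derivation:
I0 mul r2: issue@1 deps=(None,None) exec_start@1 write@4
I1 add r4: issue@2 deps=(None,None) exec_start@2 write@3
I2 add r3: issue@3 deps=(1,None) exec_start@3 write@6
I3 mul r4: issue@4 deps=(None,None) exec_start@4 write@6
I4 mul r4: issue@5 deps=(2,2) exec_start@6 write@8
I5 add r2: issue@6 deps=(None,None) exec_start@6 write@9
I6 mul r4: issue@7 deps=(4,4) exec_start@8 write@10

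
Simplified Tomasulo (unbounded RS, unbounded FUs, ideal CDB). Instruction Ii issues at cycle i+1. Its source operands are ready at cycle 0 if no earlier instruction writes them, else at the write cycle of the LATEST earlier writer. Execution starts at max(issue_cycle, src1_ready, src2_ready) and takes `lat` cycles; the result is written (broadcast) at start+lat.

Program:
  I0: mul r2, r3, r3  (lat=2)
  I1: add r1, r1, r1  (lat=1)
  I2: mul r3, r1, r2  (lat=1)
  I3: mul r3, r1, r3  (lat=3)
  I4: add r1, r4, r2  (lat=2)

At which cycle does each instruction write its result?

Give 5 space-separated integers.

I0 mul r2: issue@1 deps=(None,None) exec_start@1 write@3
I1 add r1: issue@2 deps=(None,None) exec_start@2 write@3
I2 mul r3: issue@3 deps=(1,0) exec_start@3 write@4
I3 mul r3: issue@4 deps=(1,2) exec_start@4 write@7
I4 add r1: issue@5 deps=(None,0) exec_start@5 write@7

Answer: 3 3 4 7 7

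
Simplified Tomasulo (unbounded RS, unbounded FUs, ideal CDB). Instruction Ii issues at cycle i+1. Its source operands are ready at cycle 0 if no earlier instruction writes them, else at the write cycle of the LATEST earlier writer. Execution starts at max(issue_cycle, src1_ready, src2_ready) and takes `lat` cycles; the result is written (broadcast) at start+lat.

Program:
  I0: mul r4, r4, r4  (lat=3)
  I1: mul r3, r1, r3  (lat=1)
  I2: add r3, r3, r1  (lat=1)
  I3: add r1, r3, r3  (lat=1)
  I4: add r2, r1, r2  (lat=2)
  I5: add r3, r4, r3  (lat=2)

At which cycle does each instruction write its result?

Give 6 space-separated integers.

I0 mul r4: issue@1 deps=(None,None) exec_start@1 write@4
I1 mul r3: issue@2 deps=(None,None) exec_start@2 write@3
I2 add r3: issue@3 deps=(1,None) exec_start@3 write@4
I3 add r1: issue@4 deps=(2,2) exec_start@4 write@5
I4 add r2: issue@5 deps=(3,None) exec_start@5 write@7
I5 add r3: issue@6 deps=(0,2) exec_start@6 write@8

Answer: 4 3 4 5 7 8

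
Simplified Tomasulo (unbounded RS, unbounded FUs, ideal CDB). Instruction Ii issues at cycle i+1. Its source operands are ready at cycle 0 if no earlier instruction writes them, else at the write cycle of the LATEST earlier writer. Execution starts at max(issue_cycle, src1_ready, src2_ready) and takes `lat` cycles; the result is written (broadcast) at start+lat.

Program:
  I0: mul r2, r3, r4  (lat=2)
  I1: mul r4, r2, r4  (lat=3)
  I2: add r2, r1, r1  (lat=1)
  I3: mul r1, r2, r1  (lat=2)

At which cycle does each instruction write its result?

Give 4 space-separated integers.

Answer: 3 6 4 6

Derivation:
I0 mul r2: issue@1 deps=(None,None) exec_start@1 write@3
I1 mul r4: issue@2 deps=(0,None) exec_start@3 write@6
I2 add r2: issue@3 deps=(None,None) exec_start@3 write@4
I3 mul r1: issue@4 deps=(2,None) exec_start@4 write@6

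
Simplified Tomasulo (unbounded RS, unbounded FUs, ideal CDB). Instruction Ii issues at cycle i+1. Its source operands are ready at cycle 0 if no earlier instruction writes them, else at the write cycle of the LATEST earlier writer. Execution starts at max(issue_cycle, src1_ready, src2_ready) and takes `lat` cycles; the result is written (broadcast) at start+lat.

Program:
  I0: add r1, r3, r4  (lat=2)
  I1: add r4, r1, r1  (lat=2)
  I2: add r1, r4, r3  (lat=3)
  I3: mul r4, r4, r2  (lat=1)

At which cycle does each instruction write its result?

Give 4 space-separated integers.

I0 add r1: issue@1 deps=(None,None) exec_start@1 write@3
I1 add r4: issue@2 deps=(0,0) exec_start@3 write@5
I2 add r1: issue@3 deps=(1,None) exec_start@5 write@8
I3 mul r4: issue@4 deps=(1,None) exec_start@5 write@6

Answer: 3 5 8 6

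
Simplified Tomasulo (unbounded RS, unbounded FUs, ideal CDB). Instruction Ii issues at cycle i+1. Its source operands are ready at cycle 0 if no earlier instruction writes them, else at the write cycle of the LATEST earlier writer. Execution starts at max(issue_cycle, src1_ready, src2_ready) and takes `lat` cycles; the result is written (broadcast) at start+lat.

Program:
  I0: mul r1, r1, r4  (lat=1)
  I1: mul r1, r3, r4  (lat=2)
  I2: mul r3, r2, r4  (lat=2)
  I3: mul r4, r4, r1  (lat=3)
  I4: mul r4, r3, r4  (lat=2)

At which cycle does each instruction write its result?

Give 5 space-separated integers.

Answer: 2 4 5 7 9

Derivation:
I0 mul r1: issue@1 deps=(None,None) exec_start@1 write@2
I1 mul r1: issue@2 deps=(None,None) exec_start@2 write@4
I2 mul r3: issue@3 deps=(None,None) exec_start@3 write@5
I3 mul r4: issue@4 deps=(None,1) exec_start@4 write@7
I4 mul r4: issue@5 deps=(2,3) exec_start@7 write@9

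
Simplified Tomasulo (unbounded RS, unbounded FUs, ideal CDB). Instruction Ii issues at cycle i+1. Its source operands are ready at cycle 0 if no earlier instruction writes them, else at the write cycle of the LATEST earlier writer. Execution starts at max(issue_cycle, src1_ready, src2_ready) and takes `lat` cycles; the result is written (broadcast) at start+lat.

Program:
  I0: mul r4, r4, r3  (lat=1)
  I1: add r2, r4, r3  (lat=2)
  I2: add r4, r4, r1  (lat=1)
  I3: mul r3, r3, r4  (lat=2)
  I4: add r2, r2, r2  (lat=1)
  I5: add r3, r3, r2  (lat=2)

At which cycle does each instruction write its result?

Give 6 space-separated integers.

Answer: 2 4 4 6 6 8

Derivation:
I0 mul r4: issue@1 deps=(None,None) exec_start@1 write@2
I1 add r2: issue@2 deps=(0,None) exec_start@2 write@4
I2 add r4: issue@3 deps=(0,None) exec_start@3 write@4
I3 mul r3: issue@4 deps=(None,2) exec_start@4 write@6
I4 add r2: issue@5 deps=(1,1) exec_start@5 write@6
I5 add r3: issue@6 deps=(3,4) exec_start@6 write@8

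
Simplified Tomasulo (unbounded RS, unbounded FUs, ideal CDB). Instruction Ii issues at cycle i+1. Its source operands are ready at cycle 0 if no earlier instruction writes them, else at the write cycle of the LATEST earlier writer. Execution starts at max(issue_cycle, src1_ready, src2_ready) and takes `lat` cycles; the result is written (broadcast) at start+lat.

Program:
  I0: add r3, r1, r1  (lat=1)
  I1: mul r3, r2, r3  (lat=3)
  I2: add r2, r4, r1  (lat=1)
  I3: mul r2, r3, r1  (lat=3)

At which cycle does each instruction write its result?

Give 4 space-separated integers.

Answer: 2 5 4 8

Derivation:
I0 add r3: issue@1 deps=(None,None) exec_start@1 write@2
I1 mul r3: issue@2 deps=(None,0) exec_start@2 write@5
I2 add r2: issue@3 deps=(None,None) exec_start@3 write@4
I3 mul r2: issue@4 deps=(1,None) exec_start@5 write@8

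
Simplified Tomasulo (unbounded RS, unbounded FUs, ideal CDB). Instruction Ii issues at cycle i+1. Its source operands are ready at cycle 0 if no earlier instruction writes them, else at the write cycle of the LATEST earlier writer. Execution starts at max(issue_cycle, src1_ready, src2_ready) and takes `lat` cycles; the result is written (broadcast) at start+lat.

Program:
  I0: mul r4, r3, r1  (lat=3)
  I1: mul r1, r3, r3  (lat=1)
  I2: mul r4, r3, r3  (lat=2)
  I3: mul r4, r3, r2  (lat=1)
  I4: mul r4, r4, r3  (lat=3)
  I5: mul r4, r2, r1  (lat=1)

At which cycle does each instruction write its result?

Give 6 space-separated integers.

I0 mul r4: issue@1 deps=(None,None) exec_start@1 write@4
I1 mul r1: issue@2 deps=(None,None) exec_start@2 write@3
I2 mul r4: issue@3 deps=(None,None) exec_start@3 write@5
I3 mul r4: issue@4 deps=(None,None) exec_start@4 write@5
I4 mul r4: issue@5 deps=(3,None) exec_start@5 write@8
I5 mul r4: issue@6 deps=(None,1) exec_start@6 write@7

Answer: 4 3 5 5 8 7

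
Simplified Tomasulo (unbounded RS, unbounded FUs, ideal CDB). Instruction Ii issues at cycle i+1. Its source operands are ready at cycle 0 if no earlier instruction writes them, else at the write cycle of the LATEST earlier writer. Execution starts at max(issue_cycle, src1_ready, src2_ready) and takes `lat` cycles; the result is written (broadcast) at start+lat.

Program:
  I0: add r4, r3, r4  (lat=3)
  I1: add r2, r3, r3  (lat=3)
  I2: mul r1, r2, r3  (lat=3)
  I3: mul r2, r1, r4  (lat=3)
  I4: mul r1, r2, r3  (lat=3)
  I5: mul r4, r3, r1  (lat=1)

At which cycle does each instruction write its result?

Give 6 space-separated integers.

I0 add r4: issue@1 deps=(None,None) exec_start@1 write@4
I1 add r2: issue@2 deps=(None,None) exec_start@2 write@5
I2 mul r1: issue@3 deps=(1,None) exec_start@5 write@8
I3 mul r2: issue@4 deps=(2,0) exec_start@8 write@11
I4 mul r1: issue@5 deps=(3,None) exec_start@11 write@14
I5 mul r4: issue@6 deps=(None,4) exec_start@14 write@15

Answer: 4 5 8 11 14 15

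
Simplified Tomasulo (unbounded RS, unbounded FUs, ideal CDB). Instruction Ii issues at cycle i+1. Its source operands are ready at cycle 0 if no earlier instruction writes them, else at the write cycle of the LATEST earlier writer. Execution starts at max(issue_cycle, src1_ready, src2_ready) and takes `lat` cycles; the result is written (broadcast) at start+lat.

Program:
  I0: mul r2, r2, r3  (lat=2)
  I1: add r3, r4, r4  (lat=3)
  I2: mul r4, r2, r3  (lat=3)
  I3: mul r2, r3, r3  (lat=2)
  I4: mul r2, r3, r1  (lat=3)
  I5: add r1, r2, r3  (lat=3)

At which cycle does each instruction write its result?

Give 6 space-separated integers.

I0 mul r2: issue@1 deps=(None,None) exec_start@1 write@3
I1 add r3: issue@2 deps=(None,None) exec_start@2 write@5
I2 mul r4: issue@3 deps=(0,1) exec_start@5 write@8
I3 mul r2: issue@4 deps=(1,1) exec_start@5 write@7
I4 mul r2: issue@5 deps=(1,None) exec_start@5 write@8
I5 add r1: issue@6 deps=(4,1) exec_start@8 write@11

Answer: 3 5 8 7 8 11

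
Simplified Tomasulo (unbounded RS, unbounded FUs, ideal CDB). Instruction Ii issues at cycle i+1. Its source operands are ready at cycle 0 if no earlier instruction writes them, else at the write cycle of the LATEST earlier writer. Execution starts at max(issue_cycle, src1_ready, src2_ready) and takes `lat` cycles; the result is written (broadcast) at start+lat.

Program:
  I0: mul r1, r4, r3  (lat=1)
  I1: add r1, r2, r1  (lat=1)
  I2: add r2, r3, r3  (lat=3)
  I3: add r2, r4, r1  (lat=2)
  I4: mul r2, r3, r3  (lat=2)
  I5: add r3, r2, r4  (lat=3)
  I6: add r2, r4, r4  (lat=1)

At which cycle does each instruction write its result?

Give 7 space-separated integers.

I0 mul r1: issue@1 deps=(None,None) exec_start@1 write@2
I1 add r1: issue@2 deps=(None,0) exec_start@2 write@3
I2 add r2: issue@3 deps=(None,None) exec_start@3 write@6
I3 add r2: issue@4 deps=(None,1) exec_start@4 write@6
I4 mul r2: issue@5 deps=(None,None) exec_start@5 write@7
I5 add r3: issue@6 deps=(4,None) exec_start@7 write@10
I6 add r2: issue@7 deps=(None,None) exec_start@7 write@8

Answer: 2 3 6 6 7 10 8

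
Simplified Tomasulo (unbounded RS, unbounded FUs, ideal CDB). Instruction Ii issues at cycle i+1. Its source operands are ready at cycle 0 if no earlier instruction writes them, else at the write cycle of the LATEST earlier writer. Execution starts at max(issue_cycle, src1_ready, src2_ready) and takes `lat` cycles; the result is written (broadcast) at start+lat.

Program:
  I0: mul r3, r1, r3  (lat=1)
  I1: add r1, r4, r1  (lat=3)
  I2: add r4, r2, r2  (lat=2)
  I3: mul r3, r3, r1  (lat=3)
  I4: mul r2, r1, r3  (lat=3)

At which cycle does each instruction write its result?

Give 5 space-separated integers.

I0 mul r3: issue@1 deps=(None,None) exec_start@1 write@2
I1 add r1: issue@2 deps=(None,None) exec_start@2 write@5
I2 add r4: issue@3 deps=(None,None) exec_start@3 write@5
I3 mul r3: issue@4 deps=(0,1) exec_start@5 write@8
I4 mul r2: issue@5 deps=(1,3) exec_start@8 write@11

Answer: 2 5 5 8 11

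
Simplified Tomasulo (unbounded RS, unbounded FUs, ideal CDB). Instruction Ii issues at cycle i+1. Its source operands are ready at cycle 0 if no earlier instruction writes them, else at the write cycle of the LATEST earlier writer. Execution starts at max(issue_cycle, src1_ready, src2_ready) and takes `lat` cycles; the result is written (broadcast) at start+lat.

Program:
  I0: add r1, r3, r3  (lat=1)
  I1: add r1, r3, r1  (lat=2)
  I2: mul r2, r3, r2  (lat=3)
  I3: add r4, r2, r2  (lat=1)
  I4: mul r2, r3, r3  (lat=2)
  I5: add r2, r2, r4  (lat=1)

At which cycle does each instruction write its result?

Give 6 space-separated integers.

Answer: 2 4 6 7 7 8

Derivation:
I0 add r1: issue@1 deps=(None,None) exec_start@1 write@2
I1 add r1: issue@2 deps=(None,0) exec_start@2 write@4
I2 mul r2: issue@3 deps=(None,None) exec_start@3 write@6
I3 add r4: issue@4 deps=(2,2) exec_start@6 write@7
I4 mul r2: issue@5 deps=(None,None) exec_start@5 write@7
I5 add r2: issue@6 deps=(4,3) exec_start@7 write@8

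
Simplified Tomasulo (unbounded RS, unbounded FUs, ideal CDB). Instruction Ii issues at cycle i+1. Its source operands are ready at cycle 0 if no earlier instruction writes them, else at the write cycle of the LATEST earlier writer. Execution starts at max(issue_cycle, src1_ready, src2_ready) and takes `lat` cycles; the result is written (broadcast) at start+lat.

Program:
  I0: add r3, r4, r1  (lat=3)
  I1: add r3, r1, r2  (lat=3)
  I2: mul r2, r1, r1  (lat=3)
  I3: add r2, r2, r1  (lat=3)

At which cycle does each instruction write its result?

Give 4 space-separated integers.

Answer: 4 5 6 9

Derivation:
I0 add r3: issue@1 deps=(None,None) exec_start@1 write@4
I1 add r3: issue@2 deps=(None,None) exec_start@2 write@5
I2 mul r2: issue@3 deps=(None,None) exec_start@3 write@6
I3 add r2: issue@4 deps=(2,None) exec_start@6 write@9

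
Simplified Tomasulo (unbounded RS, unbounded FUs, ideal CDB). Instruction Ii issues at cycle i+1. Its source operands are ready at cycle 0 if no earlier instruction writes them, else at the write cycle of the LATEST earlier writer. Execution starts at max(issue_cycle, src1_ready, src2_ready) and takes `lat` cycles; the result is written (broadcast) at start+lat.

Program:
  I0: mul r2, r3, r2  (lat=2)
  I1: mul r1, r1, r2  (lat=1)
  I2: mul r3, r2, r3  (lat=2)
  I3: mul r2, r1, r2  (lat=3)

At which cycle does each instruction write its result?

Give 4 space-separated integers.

I0 mul r2: issue@1 deps=(None,None) exec_start@1 write@3
I1 mul r1: issue@2 deps=(None,0) exec_start@3 write@4
I2 mul r3: issue@3 deps=(0,None) exec_start@3 write@5
I3 mul r2: issue@4 deps=(1,0) exec_start@4 write@7

Answer: 3 4 5 7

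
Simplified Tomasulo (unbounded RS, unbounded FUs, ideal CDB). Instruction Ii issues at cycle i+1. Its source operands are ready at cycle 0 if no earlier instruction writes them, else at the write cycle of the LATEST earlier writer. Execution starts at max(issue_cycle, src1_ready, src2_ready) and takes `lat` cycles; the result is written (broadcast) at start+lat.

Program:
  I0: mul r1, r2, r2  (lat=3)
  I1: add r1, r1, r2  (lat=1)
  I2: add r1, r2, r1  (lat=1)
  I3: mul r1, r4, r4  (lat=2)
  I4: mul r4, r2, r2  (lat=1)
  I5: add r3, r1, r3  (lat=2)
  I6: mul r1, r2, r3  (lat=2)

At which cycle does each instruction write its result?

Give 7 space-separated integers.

Answer: 4 5 6 6 6 8 10

Derivation:
I0 mul r1: issue@1 deps=(None,None) exec_start@1 write@4
I1 add r1: issue@2 deps=(0,None) exec_start@4 write@5
I2 add r1: issue@3 deps=(None,1) exec_start@5 write@6
I3 mul r1: issue@4 deps=(None,None) exec_start@4 write@6
I4 mul r4: issue@5 deps=(None,None) exec_start@5 write@6
I5 add r3: issue@6 deps=(3,None) exec_start@6 write@8
I6 mul r1: issue@7 deps=(None,5) exec_start@8 write@10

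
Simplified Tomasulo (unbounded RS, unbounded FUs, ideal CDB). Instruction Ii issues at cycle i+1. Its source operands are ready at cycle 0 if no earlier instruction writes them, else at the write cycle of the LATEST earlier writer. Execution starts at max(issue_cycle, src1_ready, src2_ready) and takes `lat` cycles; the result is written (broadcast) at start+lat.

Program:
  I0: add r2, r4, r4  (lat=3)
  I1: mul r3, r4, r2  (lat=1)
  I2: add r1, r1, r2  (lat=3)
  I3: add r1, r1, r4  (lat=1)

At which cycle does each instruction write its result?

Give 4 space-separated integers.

Answer: 4 5 7 8

Derivation:
I0 add r2: issue@1 deps=(None,None) exec_start@1 write@4
I1 mul r3: issue@2 deps=(None,0) exec_start@4 write@5
I2 add r1: issue@3 deps=(None,0) exec_start@4 write@7
I3 add r1: issue@4 deps=(2,None) exec_start@7 write@8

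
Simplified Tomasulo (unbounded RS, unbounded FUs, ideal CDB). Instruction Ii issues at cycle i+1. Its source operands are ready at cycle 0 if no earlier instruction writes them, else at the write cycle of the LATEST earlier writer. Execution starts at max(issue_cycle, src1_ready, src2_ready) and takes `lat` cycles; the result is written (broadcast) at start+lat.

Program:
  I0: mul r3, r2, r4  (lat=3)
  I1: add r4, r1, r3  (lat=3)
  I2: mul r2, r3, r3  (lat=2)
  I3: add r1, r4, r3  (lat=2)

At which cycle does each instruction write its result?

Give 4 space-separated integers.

Answer: 4 7 6 9

Derivation:
I0 mul r3: issue@1 deps=(None,None) exec_start@1 write@4
I1 add r4: issue@2 deps=(None,0) exec_start@4 write@7
I2 mul r2: issue@3 deps=(0,0) exec_start@4 write@6
I3 add r1: issue@4 deps=(1,0) exec_start@7 write@9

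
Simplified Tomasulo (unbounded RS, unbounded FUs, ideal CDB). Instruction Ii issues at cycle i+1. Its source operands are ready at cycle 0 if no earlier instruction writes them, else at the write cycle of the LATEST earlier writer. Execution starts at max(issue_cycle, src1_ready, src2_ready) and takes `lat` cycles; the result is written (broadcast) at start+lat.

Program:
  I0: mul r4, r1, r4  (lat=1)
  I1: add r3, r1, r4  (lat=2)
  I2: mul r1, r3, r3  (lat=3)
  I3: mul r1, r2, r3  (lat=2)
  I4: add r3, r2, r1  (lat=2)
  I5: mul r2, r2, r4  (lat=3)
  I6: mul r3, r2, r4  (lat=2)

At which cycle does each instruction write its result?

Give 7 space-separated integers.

Answer: 2 4 7 6 8 9 11

Derivation:
I0 mul r4: issue@1 deps=(None,None) exec_start@1 write@2
I1 add r3: issue@2 deps=(None,0) exec_start@2 write@4
I2 mul r1: issue@3 deps=(1,1) exec_start@4 write@7
I3 mul r1: issue@4 deps=(None,1) exec_start@4 write@6
I4 add r3: issue@5 deps=(None,3) exec_start@6 write@8
I5 mul r2: issue@6 deps=(None,0) exec_start@6 write@9
I6 mul r3: issue@7 deps=(5,0) exec_start@9 write@11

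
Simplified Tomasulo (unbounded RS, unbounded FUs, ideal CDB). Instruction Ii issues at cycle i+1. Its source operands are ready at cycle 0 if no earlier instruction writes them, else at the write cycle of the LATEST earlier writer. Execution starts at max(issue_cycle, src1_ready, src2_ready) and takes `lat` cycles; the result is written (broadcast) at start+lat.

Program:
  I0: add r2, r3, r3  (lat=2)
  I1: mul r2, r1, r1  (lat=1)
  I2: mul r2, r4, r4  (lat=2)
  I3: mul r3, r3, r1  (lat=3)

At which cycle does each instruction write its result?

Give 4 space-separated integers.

Answer: 3 3 5 7

Derivation:
I0 add r2: issue@1 deps=(None,None) exec_start@1 write@3
I1 mul r2: issue@2 deps=(None,None) exec_start@2 write@3
I2 mul r2: issue@3 deps=(None,None) exec_start@3 write@5
I3 mul r3: issue@4 deps=(None,None) exec_start@4 write@7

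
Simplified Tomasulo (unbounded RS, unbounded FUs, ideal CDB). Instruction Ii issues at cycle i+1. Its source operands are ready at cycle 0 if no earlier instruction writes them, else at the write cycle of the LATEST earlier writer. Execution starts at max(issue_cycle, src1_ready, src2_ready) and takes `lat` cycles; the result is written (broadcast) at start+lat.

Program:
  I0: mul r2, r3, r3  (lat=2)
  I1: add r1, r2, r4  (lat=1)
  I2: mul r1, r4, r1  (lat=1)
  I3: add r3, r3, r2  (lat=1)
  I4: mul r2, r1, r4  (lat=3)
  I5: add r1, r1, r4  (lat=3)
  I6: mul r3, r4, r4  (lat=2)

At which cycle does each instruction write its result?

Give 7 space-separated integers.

Answer: 3 4 5 5 8 9 9

Derivation:
I0 mul r2: issue@1 deps=(None,None) exec_start@1 write@3
I1 add r1: issue@2 deps=(0,None) exec_start@3 write@4
I2 mul r1: issue@3 deps=(None,1) exec_start@4 write@5
I3 add r3: issue@4 deps=(None,0) exec_start@4 write@5
I4 mul r2: issue@5 deps=(2,None) exec_start@5 write@8
I5 add r1: issue@6 deps=(2,None) exec_start@6 write@9
I6 mul r3: issue@7 deps=(None,None) exec_start@7 write@9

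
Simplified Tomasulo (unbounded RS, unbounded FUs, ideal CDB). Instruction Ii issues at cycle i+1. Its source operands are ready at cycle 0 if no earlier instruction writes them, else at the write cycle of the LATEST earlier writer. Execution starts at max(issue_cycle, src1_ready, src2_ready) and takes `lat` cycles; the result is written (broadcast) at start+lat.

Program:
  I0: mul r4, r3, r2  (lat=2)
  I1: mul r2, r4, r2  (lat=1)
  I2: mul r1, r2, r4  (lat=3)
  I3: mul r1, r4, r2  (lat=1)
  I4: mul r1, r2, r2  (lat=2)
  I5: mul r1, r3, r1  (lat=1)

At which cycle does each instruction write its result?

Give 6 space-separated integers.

I0 mul r4: issue@1 deps=(None,None) exec_start@1 write@3
I1 mul r2: issue@2 deps=(0,None) exec_start@3 write@4
I2 mul r1: issue@3 deps=(1,0) exec_start@4 write@7
I3 mul r1: issue@4 deps=(0,1) exec_start@4 write@5
I4 mul r1: issue@5 deps=(1,1) exec_start@5 write@7
I5 mul r1: issue@6 deps=(None,4) exec_start@7 write@8

Answer: 3 4 7 5 7 8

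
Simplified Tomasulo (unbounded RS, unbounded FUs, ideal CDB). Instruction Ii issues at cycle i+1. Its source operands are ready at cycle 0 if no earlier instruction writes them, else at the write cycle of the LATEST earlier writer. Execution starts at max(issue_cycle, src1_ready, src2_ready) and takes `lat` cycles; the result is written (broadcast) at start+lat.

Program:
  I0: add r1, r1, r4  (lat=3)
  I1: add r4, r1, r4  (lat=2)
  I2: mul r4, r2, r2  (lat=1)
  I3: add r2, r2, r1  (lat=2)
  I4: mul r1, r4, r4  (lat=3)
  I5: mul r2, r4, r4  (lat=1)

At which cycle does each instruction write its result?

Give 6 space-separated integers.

Answer: 4 6 4 6 8 7

Derivation:
I0 add r1: issue@1 deps=(None,None) exec_start@1 write@4
I1 add r4: issue@2 deps=(0,None) exec_start@4 write@6
I2 mul r4: issue@3 deps=(None,None) exec_start@3 write@4
I3 add r2: issue@4 deps=(None,0) exec_start@4 write@6
I4 mul r1: issue@5 deps=(2,2) exec_start@5 write@8
I5 mul r2: issue@6 deps=(2,2) exec_start@6 write@7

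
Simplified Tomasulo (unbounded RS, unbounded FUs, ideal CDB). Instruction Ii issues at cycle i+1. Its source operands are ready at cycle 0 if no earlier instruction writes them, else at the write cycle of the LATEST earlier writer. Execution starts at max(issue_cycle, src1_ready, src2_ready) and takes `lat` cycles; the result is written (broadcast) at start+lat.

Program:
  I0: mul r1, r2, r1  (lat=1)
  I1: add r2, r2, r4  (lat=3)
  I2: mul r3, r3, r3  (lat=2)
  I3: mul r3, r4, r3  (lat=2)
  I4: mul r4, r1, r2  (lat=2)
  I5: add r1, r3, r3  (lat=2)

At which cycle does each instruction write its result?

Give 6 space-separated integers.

Answer: 2 5 5 7 7 9

Derivation:
I0 mul r1: issue@1 deps=(None,None) exec_start@1 write@2
I1 add r2: issue@2 deps=(None,None) exec_start@2 write@5
I2 mul r3: issue@3 deps=(None,None) exec_start@3 write@5
I3 mul r3: issue@4 deps=(None,2) exec_start@5 write@7
I4 mul r4: issue@5 deps=(0,1) exec_start@5 write@7
I5 add r1: issue@6 deps=(3,3) exec_start@7 write@9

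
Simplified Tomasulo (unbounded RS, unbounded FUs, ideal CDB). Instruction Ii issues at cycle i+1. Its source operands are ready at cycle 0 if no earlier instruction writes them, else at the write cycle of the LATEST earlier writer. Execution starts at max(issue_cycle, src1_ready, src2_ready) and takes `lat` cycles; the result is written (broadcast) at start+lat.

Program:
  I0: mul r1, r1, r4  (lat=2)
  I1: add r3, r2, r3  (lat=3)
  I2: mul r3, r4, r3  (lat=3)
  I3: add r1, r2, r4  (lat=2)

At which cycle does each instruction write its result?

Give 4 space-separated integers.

Answer: 3 5 8 6

Derivation:
I0 mul r1: issue@1 deps=(None,None) exec_start@1 write@3
I1 add r3: issue@2 deps=(None,None) exec_start@2 write@5
I2 mul r3: issue@3 deps=(None,1) exec_start@5 write@8
I3 add r1: issue@4 deps=(None,None) exec_start@4 write@6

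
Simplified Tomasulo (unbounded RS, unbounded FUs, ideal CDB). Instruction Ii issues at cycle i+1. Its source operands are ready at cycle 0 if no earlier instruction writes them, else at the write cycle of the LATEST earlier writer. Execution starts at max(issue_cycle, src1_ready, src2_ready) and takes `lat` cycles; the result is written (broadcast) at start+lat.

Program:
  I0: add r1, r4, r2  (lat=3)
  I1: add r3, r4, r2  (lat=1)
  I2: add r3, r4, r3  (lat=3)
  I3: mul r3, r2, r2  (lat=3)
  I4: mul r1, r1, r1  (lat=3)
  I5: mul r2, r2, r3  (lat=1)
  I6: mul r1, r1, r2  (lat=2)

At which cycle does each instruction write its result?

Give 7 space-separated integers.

Answer: 4 3 6 7 8 8 10

Derivation:
I0 add r1: issue@1 deps=(None,None) exec_start@1 write@4
I1 add r3: issue@2 deps=(None,None) exec_start@2 write@3
I2 add r3: issue@3 deps=(None,1) exec_start@3 write@6
I3 mul r3: issue@4 deps=(None,None) exec_start@4 write@7
I4 mul r1: issue@5 deps=(0,0) exec_start@5 write@8
I5 mul r2: issue@6 deps=(None,3) exec_start@7 write@8
I6 mul r1: issue@7 deps=(4,5) exec_start@8 write@10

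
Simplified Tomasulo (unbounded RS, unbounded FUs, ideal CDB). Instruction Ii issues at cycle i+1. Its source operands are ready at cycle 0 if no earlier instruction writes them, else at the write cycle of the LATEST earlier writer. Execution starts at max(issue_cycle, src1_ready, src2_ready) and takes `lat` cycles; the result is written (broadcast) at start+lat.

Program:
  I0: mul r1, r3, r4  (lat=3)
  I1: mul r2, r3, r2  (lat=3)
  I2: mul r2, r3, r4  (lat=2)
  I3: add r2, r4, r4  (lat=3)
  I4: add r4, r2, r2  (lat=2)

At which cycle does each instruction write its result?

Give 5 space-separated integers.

I0 mul r1: issue@1 deps=(None,None) exec_start@1 write@4
I1 mul r2: issue@2 deps=(None,None) exec_start@2 write@5
I2 mul r2: issue@3 deps=(None,None) exec_start@3 write@5
I3 add r2: issue@4 deps=(None,None) exec_start@4 write@7
I4 add r4: issue@5 deps=(3,3) exec_start@7 write@9

Answer: 4 5 5 7 9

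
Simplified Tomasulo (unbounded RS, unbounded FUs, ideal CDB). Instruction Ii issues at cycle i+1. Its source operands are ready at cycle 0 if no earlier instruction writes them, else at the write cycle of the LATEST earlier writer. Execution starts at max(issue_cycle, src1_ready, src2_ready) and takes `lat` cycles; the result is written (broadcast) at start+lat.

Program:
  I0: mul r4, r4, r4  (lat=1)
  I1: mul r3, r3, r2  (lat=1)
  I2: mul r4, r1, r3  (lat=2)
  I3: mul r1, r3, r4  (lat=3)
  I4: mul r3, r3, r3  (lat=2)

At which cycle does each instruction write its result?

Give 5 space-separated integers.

Answer: 2 3 5 8 7

Derivation:
I0 mul r4: issue@1 deps=(None,None) exec_start@1 write@2
I1 mul r3: issue@2 deps=(None,None) exec_start@2 write@3
I2 mul r4: issue@3 deps=(None,1) exec_start@3 write@5
I3 mul r1: issue@4 deps=(1,2) exec_start@5 write@8
I4 mul r3: issue@5 deps=(1,1) exec_start@5 write@7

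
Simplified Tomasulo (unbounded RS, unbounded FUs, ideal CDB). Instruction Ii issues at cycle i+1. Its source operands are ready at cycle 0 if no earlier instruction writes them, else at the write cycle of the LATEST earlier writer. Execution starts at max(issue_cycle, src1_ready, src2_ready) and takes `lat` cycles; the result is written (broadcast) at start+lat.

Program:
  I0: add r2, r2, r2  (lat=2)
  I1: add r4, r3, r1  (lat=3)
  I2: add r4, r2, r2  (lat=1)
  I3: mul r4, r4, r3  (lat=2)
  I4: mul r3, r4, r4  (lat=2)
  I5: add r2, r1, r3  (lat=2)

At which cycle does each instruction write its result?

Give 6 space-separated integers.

Answer: 3 5 4 6 8 10

Derivation:
I0 add r2: issue@1 deps=(None,None) exec_start@1 write@3
I1 add r4: issue@2 deps=(None,None) exec_start@2 write@5
I2 add r4: issue@3 deps=(0,0) exec_start@3 write@4
I3 mul r4: issue@4 deps=(2,None) exec_start@4 write@6
I4 mul r3: issue@5 deps=(3,3) exec_start@6 write@8
I5 add r2: issue@6 deps=(None,4) exec_start@8 write@10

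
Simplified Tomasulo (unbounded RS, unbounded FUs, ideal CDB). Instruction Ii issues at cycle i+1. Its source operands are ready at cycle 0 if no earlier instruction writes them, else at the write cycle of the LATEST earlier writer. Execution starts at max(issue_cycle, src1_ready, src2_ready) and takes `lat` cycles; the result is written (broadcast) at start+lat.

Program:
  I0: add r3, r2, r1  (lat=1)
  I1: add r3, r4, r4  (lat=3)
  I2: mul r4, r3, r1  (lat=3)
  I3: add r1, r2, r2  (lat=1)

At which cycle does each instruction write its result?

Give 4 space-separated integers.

I0 add r3: issue@1 deps=(None,None) exec_start@1 write@2
I1 add r3: issue@2 deps=(None,None) exec_start@2 write@5
I2 mul r4: issue@3 deps=(1,None) exec_start@5 write@8
I3 add r1: issue@4 deps=(None,None) exec_start@4 write@5

Answer: 2 5 8 5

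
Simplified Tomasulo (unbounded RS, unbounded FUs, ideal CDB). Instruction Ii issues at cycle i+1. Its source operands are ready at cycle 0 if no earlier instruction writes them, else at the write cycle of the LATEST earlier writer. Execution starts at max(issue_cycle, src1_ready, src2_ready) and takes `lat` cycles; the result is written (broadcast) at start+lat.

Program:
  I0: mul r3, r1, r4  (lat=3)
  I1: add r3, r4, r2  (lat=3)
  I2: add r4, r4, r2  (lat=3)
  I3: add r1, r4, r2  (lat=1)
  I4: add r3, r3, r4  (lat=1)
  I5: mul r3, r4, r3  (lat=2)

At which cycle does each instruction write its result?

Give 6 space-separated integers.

I0 mul r3: issue@1 deps=(None,None) exec_start@1 write@4
I1 add r3: issue@2 deps=(None,None) exec_start@2 write@5
I2 add r4: issue@3 deps=(None,None) exec_start@3 write@6
I3 add r1: issue@4 deps=(2,None) exec_start@6 write@7
I4 add r3: issue@5 deps=(1,2) exec_start@6 write@7
I5 mul r3: issue@6 deps=(2,4) exec_start@7 write@9

Answer: 4 5 6 7 7 9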